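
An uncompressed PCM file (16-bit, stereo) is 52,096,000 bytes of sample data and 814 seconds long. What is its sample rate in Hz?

16,000 Hz

Bytes = sample_rate × seconds × bytes_per_sample × channels.
sample_rate = 52,096,000 / (814 × 2 × 2) = 52,096,000 / 3,256 = 16,000 Hz.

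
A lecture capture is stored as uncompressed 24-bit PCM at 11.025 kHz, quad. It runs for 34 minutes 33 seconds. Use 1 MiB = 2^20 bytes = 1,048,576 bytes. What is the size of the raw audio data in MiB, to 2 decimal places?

Duration = 34 minutes 33 seconds = 2,073 s.
Bytes = 11,025 samples/s × 2,073 s × 3 bytes/sample × 4 ch = 274,257,900 bytes.
274,257,900 / 1,048,576 = 261.55 MiB.

261.55 MiB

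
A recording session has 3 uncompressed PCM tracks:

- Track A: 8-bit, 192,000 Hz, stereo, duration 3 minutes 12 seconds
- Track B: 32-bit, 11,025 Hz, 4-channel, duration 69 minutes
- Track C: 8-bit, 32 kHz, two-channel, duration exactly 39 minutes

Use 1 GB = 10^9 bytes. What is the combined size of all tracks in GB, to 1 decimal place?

Track A: 3 minutes 12 seconds = 192 s; 192,000 × 192 × 1 × 2 = 73,728,000 bytes.
Track B: 69 minutes = 4,140 s; 11,025 × 4,140 × 4 × 4 = 730,296,000 bytes.
Track C: exactly 39 minutes = 2,340 s; 32,000 × 2,340 × 1 × 2 = 149,760,000 bytes.
Total = 953,784,000 bytes = 1.0 GB.

1.0 GB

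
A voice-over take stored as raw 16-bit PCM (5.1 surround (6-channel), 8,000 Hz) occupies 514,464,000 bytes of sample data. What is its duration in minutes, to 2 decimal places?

Byte rate = 8,000 × 2 × 6 = 96,000 bytes/s.
Duration = 514,464,000 / 96,000 = 5,359 s.
5,359 s / 60 = 89.32 minutes.

89.32 minutes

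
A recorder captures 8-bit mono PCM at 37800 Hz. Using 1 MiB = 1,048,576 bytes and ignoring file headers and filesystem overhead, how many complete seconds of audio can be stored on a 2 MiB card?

55 seconds

Uncompressed byte rate = 37,800 × 1 × 1 = 37,800 bytes/s.
Capacity = 2 × 1,048,576 = 2,097,152 bytes.
2,097,152 / 37,800 ≈ 55.48 s → 55 seconds.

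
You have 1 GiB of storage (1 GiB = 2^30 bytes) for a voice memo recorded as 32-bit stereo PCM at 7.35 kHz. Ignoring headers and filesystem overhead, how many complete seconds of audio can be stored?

18,260 seconds

Uncompressed byte rate = 7,350 × 4 × 2 = 58,800 bytes/s.
Capacity = 1 × 1,073,741,824 = 1,073,741,824 bytes.
1,073,741,824 / 58,800 ≈ 18260.92 s → 18,260 seconds.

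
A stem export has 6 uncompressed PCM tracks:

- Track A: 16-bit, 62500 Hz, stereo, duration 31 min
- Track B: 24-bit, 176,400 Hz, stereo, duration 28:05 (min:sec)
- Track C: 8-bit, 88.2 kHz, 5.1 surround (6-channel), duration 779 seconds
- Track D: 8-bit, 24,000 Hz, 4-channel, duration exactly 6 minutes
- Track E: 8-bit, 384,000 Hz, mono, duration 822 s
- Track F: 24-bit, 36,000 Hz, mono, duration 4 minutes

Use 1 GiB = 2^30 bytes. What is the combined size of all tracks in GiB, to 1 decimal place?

2.8 GiB

Track A: 31 min = 1,860 s; 62,500 × 1,860 × 2 × 2 = 465,000,000 bytes.
Track B: 28:05 (min:sec) = 1,685 s; 176,400 × 1,685 × 3 × 2 = 1,783,404,000 bytes.
Track C: 88,200 × 779 × 1 × 6 = 412,246,800 bytes.
Track D: exactly 6 minutes = 360 s; 24,000 × 360 × 1 × 4 = 34,560,000 bytes.
Track E: 384,000 × 822 × 1 × 1 = 315,648,000 bytes.
Track F: 4 minutes = 240 s; 36,000 × 240 × 3 × 1 = 25,920,000 bytes.
Total = 3,036,778,800 bytes = 2.8 GiB.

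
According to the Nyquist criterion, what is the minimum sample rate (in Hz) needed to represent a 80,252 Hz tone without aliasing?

Minimum sample rate = 2 × 80,252 Hz = 160,504 Hz.

160,504 Hz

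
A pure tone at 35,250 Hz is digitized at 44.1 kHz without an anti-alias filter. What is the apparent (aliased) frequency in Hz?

Nyquist = 44,100/2 = 22,050 Hz; 35,250 Hz exceeds it.
Alias = |35,250 − 1×44,100| = |35,250 − 44,100| = 8,850 Hz.

8,850 Hz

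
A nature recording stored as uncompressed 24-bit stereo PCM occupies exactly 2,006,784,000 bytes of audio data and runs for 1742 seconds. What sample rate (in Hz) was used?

192,000 Hz

Bytes = sample_rate × seconds × bytes_per_sample × channels.
sample_rate = 2,006,784,000 / (1,742 × 3 × 2) = 2,006,784,000 / 10,452 = 192,000 Hz.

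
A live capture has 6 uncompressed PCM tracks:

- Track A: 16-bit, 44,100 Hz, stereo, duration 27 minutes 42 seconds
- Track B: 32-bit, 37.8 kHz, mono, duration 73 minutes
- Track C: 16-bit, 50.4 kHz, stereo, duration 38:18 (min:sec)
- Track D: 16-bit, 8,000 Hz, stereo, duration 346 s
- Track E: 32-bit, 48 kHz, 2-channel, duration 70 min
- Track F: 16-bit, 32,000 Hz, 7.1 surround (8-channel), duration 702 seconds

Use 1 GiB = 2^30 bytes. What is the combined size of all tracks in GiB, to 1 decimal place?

Track A: 27 minutes 42 seconds = 1,662 s; 44,100 × 1,662 × 2 × 2 = 293,176,800 bytes.
Track B: 73 minutes = 4,380 s; 37,800 × 4,380 × 4 × 1 = 662,256,000 bytes.
Track C: 38:18 (min:sec) = 2,298 s; 50,400 × 2,298 × 2 × 2 = 463,276,800 bytes.
Track D: 8,000 × 346 × 2 × 2 = 11,072,000 bytes.
Track E: 70 min = 4,200 s; 48,000 × 4,200 × 4 × 2 = 1,612,800,000 bytes.
Track F: 32,000 × 702 × 2 × 8 = 359,424,000 bytes.
Total = 3,402,005,600 bytes = 3.2 GiB.

3.2 GiB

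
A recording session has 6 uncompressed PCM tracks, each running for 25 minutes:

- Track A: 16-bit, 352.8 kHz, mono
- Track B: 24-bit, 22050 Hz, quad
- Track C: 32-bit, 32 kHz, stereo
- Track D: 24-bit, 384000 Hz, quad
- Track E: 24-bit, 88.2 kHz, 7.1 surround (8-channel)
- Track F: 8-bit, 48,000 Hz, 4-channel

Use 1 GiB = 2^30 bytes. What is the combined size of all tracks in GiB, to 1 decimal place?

25 minutes = 1,500 s.
Track A: 352,800 × 1,500 × 2 × 1 = 1,058,400,000 bytes.
Track B: 22,050 × 1,500 × 3 × 4 = 396,900,000 bytes.
Track C: 32,000 × 1,500 × 4 × 2 = 384,000,000 bytes.
Track D: 384,000 × 1,500 × 3 × 4 = 6,912,000,000 bytes.
Track E: 88,200 × 1,500 × 3 × 8 = 3,175,200,000 bytes.
Track F: 48,000 × 1,500 × 1 × 4 = 288,000,000 bytes.
Total = 12,214,500,000 bytes = 11.4 GiB.

11.4 GiB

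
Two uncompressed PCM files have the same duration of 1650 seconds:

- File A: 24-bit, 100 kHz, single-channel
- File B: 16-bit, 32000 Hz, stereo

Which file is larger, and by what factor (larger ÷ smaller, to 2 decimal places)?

File A, by a factor of 2.34

File A: 100,000 × 3 × 1 = 300,000 bytes/s.
File B: 32,000 × 2 × 2 = 128,000 bytes/s.
File A is larger; ratio = 495,000,000 / 211,200,000 = 2.34.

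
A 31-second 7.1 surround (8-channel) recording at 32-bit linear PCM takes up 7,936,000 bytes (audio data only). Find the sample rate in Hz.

Bytes = sample_rate × seconds × bytes_per_sample × channels.
sample_rate = 7,936,000 / (31 × 4 × 8) = 7,936,000 / 992 = 8,000 Hz.

8,000 Hz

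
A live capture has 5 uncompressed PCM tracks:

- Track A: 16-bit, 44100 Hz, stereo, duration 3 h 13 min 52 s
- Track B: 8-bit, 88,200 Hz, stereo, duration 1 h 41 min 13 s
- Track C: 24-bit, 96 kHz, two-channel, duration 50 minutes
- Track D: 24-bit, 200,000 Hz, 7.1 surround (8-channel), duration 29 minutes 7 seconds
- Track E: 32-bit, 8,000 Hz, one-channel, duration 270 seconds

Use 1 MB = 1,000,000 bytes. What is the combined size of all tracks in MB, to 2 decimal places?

Track A: 3 h 13 min 52 s = 11,632 s; 44,100 × 11,632 × 2 × 2 = 2,051,884,800 bytes.
Track B: 1 h 41 min 13 s = 6,073 s; 88,200 × 6,073 × 1 × 2 = 1,071,277,200 bytes.
Track C: 50 minutes = 3,000 s; 96,000 × 3,000 × 3 × 2 = 1,728,000,000 bytes.
Track D: 29 minutes 7 seconds = 1,747 s; 200,000 × 1,747 × 3 × 8 = 8,385,600,000 bytes.
Track E: 8,000 × 270 × 4 × 1 = 8,640,000 bytes.
Total = 13,245,402,000 bytes = 13245.40 MB.

13245.40 MB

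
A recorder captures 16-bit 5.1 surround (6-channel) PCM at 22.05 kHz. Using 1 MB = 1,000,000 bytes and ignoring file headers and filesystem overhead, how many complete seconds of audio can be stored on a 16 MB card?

Uncompressed byte rate = 22,050 × 2 × 6 = 264,600 bytes/s.
Capacity = 16 × 1,000,000 = 16,000,000 bytes.
16,000,000 / 264,600 ≈ 60.47 s → 60 seconds.

60 seconds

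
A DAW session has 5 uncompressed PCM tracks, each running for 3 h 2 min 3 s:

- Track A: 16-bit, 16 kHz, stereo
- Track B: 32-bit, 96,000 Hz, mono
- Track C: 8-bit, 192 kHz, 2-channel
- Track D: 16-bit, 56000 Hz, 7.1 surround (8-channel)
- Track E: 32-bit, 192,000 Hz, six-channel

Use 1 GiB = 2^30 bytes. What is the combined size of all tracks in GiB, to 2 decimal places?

64.46 GiB

3 h 2 min 3 s = 10,923 s.
Track A: 16,000 × 10,923 × 2 × 2 = 699,072,000 bytes.
Track B: 96,000 × 10,923 × 4 × 1 = 4,194,432,000 bytes.
Track C: 192,000 × 10,923 × 1 × 2 = 4,194,432,000 bytes.
Track D: 56,000 × 10,923 × 2 × 8 = 9,787,008,000 bytes.
Track E: 192,000 × 10,923 × 4 × 6 = 50,333,184,000 bytes.
Total = 69,208,128,000 bytes = 64.46 GiB.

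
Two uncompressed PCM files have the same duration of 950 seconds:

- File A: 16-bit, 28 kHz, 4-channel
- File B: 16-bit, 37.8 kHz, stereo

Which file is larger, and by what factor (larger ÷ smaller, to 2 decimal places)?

File A, by a factor of 1.48

File A: 28,000 × 2 × 4 = 224,000 bytes/s.
File B: 37,800 × 2 × 2 = 151,200 bytes/s.
File A is larger; ratio = 212,800,000 / 143,640,000 = 1.48.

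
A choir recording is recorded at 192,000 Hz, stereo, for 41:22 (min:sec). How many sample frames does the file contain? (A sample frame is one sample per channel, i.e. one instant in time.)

476,544,000 sample frames

41:22 (min:sec) = 2,482 s.
192,000 samples/s × 2,482 s = 476,544,000 frames.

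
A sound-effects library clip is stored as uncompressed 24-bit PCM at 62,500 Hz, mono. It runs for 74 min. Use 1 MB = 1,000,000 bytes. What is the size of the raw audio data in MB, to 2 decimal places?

Duration = 74 min = 4,440 s.
Bytes = 62,500 samples/s × 4,440 s × 3 bytes/sample × 1 ch = 832,500,000 bytes.
832,500,000 / 1,000,000 = 832.50 MB.

832.50 MB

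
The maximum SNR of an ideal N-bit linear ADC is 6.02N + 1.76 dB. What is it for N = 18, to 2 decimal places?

6.02 × 18 + 1.76 = 110.12 dB.

110.12 dB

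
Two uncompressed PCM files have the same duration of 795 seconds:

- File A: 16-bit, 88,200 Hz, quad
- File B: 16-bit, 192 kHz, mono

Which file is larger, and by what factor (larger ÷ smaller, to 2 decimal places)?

File A, by a factor of 1.84

File A: 88,200 × 2 × 4 = 705,600 bytes/s.
File B: 192,000 × 2 × 1 = 384,000 bytes/s.
File A is larger; ratio = 560,952,000 / 305,280,000 = 1.84.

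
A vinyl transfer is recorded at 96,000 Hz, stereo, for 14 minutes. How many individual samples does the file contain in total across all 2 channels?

161,280,000 samples

14 minutes = 840 s.
96,000 × 840 s × 2 ch = 161,280,000 samples.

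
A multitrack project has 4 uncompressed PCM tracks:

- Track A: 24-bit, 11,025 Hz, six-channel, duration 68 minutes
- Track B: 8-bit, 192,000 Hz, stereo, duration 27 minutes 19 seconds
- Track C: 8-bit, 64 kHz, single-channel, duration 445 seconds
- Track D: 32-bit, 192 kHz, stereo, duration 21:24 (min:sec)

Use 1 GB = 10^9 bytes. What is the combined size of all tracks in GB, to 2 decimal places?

Track A: 68 minutes = 4,080 s; 11,025 × 4,080 × 3 × 6 = 809,676,000 bytes.
Track B: 27 minutes 19 seconds = 1,639 s; 192,000 × 1,639 × 1 × 2 = 629,376,000 bytes.
Track C: 64,000 × 445 × 1 × 1 = 28,480,000 bytes.
Track D: 21:24 (min:sec) = 1,284 s; 192,000 × 1,284 × 4 × 2 = 1,972,224,000 bytes.
Total = 3,439,756,000 bytes = 3.44 GB.

3.44 GB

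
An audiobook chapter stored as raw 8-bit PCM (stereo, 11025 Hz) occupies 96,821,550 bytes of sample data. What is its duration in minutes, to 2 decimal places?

Byte rate = 11,025 × 1 × 2 = 22,050 bytes/s.
Duration = 96,821,550 / 22,050 = 4,391 s.
4,391 s / 60 = 73.18 minutes.

73.18 minutes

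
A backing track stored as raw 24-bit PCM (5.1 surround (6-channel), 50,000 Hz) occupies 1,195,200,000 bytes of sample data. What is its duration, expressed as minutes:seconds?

22:08

Byte rate = 50,000 × 3 × 6 = 900,000 bytes/s.
Duration = 1,195,200,000 / 900,000 = 1,328 s.
1,328 s = 22:08.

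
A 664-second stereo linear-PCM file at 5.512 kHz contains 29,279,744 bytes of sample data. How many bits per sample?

Bytes per sample = 29,279,744 / (5,512 × 664 × 2) = 29,279,744 / 7,319,936 = 4.
Bit depth = 4 × 8 = 32 bits.

32 bits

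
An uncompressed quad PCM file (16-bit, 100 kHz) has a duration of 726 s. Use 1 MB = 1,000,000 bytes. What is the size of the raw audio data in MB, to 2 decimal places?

Bytes = 100,000 samples/s × 726 s × 2 bytes/sample × 4 ch = 580,800,000 bytes.
580,800,000 / 1,000,000 = 580.80 MB.

580.80 MB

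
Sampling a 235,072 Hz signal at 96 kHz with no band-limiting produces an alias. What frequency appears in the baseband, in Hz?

43,072 Hz

Nyquist = 96,000/2 = 48,000 Hz; 235,072 Hz exceeds it.
Alias = |235,072 − 2×96,000| = |235,072 − 192,000| = 43,072 Hz.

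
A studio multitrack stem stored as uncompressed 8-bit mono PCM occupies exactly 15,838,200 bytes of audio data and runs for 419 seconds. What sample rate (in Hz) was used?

Bytes = sample_rate × seconds × bytes_per_sample × channels.
sample_rate = 15,838,200 / (419 × 1 × 1) = 15,838,200 / 419 = 37,800 Hz.

37,800 Hz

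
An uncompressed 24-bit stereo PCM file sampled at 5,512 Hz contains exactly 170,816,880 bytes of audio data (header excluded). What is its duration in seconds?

Byte rate = 5,512 × 3 × 2 = 33,072 bytes/s.
Duration = 170,816,880 / 33,072 = 5,165 s.

5,165 seconds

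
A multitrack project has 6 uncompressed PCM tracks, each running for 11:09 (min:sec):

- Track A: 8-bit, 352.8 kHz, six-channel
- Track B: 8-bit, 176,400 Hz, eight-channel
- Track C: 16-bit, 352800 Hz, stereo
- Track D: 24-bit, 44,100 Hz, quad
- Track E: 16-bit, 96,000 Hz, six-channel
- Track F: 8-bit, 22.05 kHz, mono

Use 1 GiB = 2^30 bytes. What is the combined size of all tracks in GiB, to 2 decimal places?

4.14 GiB

11:09 (min:sec) = 669 s.
Track A: 352,800 × 669 × 1 × 6 = 1,416,139,200 bytes.
Track B: 176,400 × 669 × 1 × 8 = 944,092,800 bytes.
Track C: 352,800 × 669 × 2 × 2 = 944,092,800 bytes.
Track D: 44,100 × 669 × 3 × 4 = 354,034,800 bytes.
Track E: 96,000 × 669 × 2 × 6 = 770,688,000 bytes.
Track F: 22,050 × 669 × 1 × 1 = 14,751,450 bytes.
Total = 4,443,799,050 bytes = 4.14 GiB.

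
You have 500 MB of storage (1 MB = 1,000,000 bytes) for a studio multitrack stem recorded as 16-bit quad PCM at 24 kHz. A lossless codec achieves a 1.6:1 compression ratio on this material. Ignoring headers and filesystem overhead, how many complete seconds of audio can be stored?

4,166 seconds

Uncompressed byte rate = 24,000 × 2 × 4 = 192,000 bytes/s.
After 1.6:1 compression, effective rate ≈ 120000 bytes/s.
Capacity = 500 × 1,000,000 = 500,000,000 bytes.
500,000,000 / effective rate ≈ 4166.67 s → 4,166 seconds.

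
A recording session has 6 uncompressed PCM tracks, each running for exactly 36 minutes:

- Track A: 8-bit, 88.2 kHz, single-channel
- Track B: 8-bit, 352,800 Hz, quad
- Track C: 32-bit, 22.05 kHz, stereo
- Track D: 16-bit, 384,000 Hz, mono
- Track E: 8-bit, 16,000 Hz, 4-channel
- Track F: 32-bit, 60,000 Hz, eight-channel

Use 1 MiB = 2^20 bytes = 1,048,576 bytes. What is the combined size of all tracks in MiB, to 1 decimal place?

9121.0 MiB

exactly 36 minutes = 2,160 s.
Track A: 88,200 × 2,160 × 1 × 1 = 190,512,000 bytes.
Track B: 352,800 × 2,160 × 1 × 4 = 3,048,192,000 bytes.
Track C: 22,050 × 2,160 × 4 × 2 = 381,024,000 bytes.
Track D: 384,000 × 2,160 × 2 × 1 = 1,658,880,000 bytes.
Track E: 16,000 × 2,160 × 1 × 4 = 138,240,000 bytes.
Track F: 60,000 × 2,160 × 4 × 8 = 4,147,200,000 bytes.
Total = 9,564,048,000 bytes = 9121.0 MiB.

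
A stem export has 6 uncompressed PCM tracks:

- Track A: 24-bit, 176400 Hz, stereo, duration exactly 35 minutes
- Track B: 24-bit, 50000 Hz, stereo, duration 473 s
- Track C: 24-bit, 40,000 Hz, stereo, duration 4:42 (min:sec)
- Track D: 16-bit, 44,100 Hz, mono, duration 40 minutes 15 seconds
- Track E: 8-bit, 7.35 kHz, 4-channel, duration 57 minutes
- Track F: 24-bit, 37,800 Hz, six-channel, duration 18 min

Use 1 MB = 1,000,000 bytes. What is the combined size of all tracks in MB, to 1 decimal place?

Track A: exactly 35 minutes = 2,100 s; 176,400 × 2,100 × 3 × 2 = 2,222,640,000 bytes.
Track B: 50,000 × 473 × 3 × 2 = 141,900,000 bytes.
Track C: 4:42 (min:sec) = 282 s; 40,000 × 282 × 3 × 2 = 67,680,000 bytes.
Track D: 40 minutes 15 seconds = 2,415 s; 44,100 × 2,415 × 2 × 1 = 213,003,000 bytes.
Track E: 57 minutes = 3,420 s; 7,350 × 3,420 × 1 × 4 = 100,548,000 bytes.
Track F: 18 min = 1,080 s; 37,800 × 1,080 × 3 × 6 = 734,832,000 bytes.
Total = 3,480,603,000 bytes = 3480.6 MB.

3480.6 MB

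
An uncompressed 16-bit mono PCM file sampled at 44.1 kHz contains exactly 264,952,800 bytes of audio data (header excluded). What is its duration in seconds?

Byte rate = 44,100 × 2 × 1 = 88,200 bytes/s.
Duration = 264,952,800 / 88,200 = 3,004 s.

3,004 seconds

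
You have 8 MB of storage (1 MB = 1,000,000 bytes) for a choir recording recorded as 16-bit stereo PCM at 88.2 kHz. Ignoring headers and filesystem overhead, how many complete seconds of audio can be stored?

Uncompressed byte rate = 88,200 × 2 × 2 = 352,800 bytes/s.
Capacity = 8 × 1,000,000 = 8,000,000 bytes.
8,000,000 / 352,800 ≈ 22.68 s → 22 seconds.

22 seconds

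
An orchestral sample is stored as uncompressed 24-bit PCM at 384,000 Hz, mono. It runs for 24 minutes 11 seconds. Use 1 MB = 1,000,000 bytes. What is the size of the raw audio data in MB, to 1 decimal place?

Duration = 24 minutes 11 seconds = 1,451 s.
Bytes = 384,000 samples/s × 1,451 s × 3 bytes/sample × 1 ch = 1,671,552,000 bytes.
1,671,552,000 / 1,000,000 = 1671.6 MB.

1671.6 MB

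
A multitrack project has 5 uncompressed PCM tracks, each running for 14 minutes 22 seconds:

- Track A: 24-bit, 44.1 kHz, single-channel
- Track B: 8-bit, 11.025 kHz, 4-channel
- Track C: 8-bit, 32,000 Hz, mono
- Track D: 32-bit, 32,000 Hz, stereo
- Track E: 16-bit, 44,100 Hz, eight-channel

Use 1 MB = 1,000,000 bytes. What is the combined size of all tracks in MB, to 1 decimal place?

1008.5 MB

14 minutes 22 seconds = 862 s.
Track A: 44,100 × 862 × 3 × 1 = 114,042,600 bytes.
Track B: 11,025 × 862 × 1 × 4 = 38,014,200 bytes.
Track C: 32,000 × 862 × 1 × 1 = 27,584,000 bytes.
Track D: 32,000 × 862 × 4 × 2 = 220,672,000 bytes.
Track E: 44,100 × 862 × 2 × 8 = 608,227,200 bytes.
Total = 1,008,540,000 bytes = 1008.5 MB.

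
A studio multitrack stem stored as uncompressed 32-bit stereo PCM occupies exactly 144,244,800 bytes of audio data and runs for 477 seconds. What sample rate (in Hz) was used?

Bytes = sample_rate × seconds × bytes_per_sample × channels.
sample_rate = 144,244,800 / (477 × 4 × 2) = 144,244,800 / 3,816 = 37,800 Hz.

37,800 Hz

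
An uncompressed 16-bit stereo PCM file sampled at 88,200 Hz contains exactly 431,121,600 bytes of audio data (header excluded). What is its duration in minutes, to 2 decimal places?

Byte rate = 88,200 × 2 × 2 = 352,800 bytes/s.
Duration = 431,121,600 / 352,800 = 1,222 s.
1,222 s / 60 = 20.37 minutes.

20.37 minutes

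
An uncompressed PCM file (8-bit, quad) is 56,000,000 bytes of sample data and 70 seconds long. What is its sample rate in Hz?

Bytes = sample_rate × seconds × bytes_per_sample × channels.
sample_rate = 56,000,000 / (70 × 1 × 4) = 56,000,000 / 280 = 200,000 Hz.

200,000 Hz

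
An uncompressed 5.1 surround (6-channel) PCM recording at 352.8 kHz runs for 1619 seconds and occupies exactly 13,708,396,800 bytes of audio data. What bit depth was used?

32 bits

Bytes per sample = 13,708,396,800 / (352,800 × 1,619 × 6) = 13,708,396,800 / 3,427,099,200 = 4.
Bit depth = 4 × 8 = 32 bits.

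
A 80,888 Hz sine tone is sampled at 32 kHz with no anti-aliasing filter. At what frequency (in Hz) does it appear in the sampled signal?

Nyquist = 32,000/2 = 16,000 Hz; 80,888 Hz exceeds it.
Alias = |80,888 − 3×32,000| = |80,888 − 96,000| = 15,112 Hz.

15,112 Hz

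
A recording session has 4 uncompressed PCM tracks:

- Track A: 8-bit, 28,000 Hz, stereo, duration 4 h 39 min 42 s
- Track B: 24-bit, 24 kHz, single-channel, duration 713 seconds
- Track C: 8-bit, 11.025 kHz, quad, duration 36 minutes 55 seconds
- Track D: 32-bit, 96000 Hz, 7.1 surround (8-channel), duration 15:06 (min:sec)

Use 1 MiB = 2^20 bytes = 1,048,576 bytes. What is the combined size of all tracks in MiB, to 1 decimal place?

3692.7 MiB

Track A: 4 h 39 min 42 s = 16,782 s; 28,000 × 16,782 × 1 × 2 = 939,792,000 bytes.
Track B: 24,000 × 713 × 3 × 1 = 51,336,000 bytes.
Track C: 36 minutes 55 seconds = 2,215 s; 11,025 × 2,215 × 1 × 4 = 97,681,500 bytes.
Track D: 15:06 (min:sec) = 906 s; 96,000 × 906 × 4 × 8 = 2,783,232,000 bytes.
Total = 3,872,041,500 bytes = 3692.7 MiB.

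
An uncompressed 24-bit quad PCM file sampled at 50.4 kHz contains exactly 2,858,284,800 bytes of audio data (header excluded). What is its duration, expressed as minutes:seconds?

78:46

Byte rate = 50,400 × 3 × 4 = 604,800 bytes/s.
Duration = 2,858,284,800 / 604,800 = 4,726 s.
4,726 s = 78:46.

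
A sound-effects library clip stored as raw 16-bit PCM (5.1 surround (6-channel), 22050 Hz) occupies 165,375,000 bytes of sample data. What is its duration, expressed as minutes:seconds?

Byte rate = 22,050 × 2 × 6 = 264,600 bytes/s.
Duration = 165,375,000 / 264,600 = 625 s.
625 s = 10:25.

10:25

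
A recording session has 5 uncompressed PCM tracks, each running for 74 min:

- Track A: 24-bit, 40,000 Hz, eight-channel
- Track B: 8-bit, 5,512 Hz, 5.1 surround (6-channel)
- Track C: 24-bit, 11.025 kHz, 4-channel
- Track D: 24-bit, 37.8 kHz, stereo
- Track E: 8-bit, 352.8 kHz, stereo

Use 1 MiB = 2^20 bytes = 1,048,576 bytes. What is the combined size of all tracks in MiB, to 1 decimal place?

74 min = 4,440 s.
Track A: 40,000 × 4,440 × 3 × 8 = 4,262,400,000 bytes.
Track B: 5,512 × 4,440 × 1 × 6 = 146,839,680 bytes.
Track C: 11,025 × 4,440 × 3 × 4 = 587,412,000 bytes.
Track D: 37,800 × 4,440 × 3 × 2 = 1,006,992,000 bytes.
Track E: 352,800 × 4,440 × 1 × 2 = 3,132,864,000 bytes.
Total = 9,136,507,680 bytes = 8713.3 MiB.

8713.3 MiB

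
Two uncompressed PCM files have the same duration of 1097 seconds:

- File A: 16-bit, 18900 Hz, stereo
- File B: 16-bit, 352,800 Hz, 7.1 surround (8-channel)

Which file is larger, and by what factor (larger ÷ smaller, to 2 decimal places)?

File B, by a factor of 74.67

File A: 18,900 × 2 × 2 = 75,600 bytes/s.
File B: 352,800 × 2 × 8 = 5,644,800 bytes/s.
File B is larger; ratio = 6,192,345,600 / 82,933,200 = 74.67.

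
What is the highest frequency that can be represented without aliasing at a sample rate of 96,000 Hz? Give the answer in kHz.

Nyquist frequency = sample rate / 2 = 96,000 / 2 = 48 kHz.

48 kHz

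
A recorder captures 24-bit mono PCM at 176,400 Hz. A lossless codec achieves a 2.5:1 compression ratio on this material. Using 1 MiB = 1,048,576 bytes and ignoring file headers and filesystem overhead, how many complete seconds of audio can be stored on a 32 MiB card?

158 seconds

Uncompressed byte rate = 176,400 × 3 × 1 = 529,200 bytes/s.
After 2.5:1 compression, effective rate ≈ 211680 bytes/s.
Capacity = 32 × 1,048,576 = 33,554,432 bytes.
33,554,432 / effective rate ≈ 158.51 s → 158 seconds.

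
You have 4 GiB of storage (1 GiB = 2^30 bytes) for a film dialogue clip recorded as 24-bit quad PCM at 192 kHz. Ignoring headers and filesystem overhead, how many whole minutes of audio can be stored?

Uncompressed byte rate = 192,000 × 3 × 4 = 2,304,000 bytes/s.
Capacity = 4 × 1,073,741,824 = 4,294,967,296 bytes.
4,294,967,296 / 2,304,000 ≈ 1864.14 s → 31 minutes.

31 minutes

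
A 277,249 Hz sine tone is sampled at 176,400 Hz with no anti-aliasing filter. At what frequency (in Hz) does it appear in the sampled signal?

Nyquist = 176,400/2 = 88,200 Hz; 277,249 Hz exceeds it.
Alias = |277,249 − 2×176,400| = |277,249 − 352,800| = 75,551 Hz.

75,551 Hz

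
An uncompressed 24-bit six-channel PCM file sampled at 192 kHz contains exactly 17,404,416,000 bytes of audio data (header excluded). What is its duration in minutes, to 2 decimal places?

83.93 minutes

Byte rate = 192,000 × 3 × 6 = 3,456,000 bytes/s.
Duration = 17,404,416,000 / 3,456,000 = 5,036 s.
5,036 s / 60 = 83.93 minutes.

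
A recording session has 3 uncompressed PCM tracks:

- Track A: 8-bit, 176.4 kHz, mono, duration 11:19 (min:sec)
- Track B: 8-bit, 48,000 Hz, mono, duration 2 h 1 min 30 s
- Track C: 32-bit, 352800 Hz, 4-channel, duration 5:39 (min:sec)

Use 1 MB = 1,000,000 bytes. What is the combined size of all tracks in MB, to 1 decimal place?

2383.3 MB

Track A: 11:19 (min:sec) = 679 s; 176,400 × 679 × 1 × 1 = 119,775,600 bytes.
Track B: 2 h 1 min 30 s = 7,290 s; 48,000 × 7,290 × 1 × 1 = 349,920,000 bytes.
Track C: 5:39 (min:sec) = 339 s; 352,800 × 339 × 4 × 4 = 1,913,587,200 bytes.
Total = 2,383,282,800 bytes = 2383.3 MB.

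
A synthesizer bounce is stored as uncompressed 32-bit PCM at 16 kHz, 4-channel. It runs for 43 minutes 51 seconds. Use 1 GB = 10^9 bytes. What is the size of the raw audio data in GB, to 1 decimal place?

0.7 GB

Duration = 43 minutes 51 seconds = 2,631 s.
Bytes = 16,000 samples/s × 2,631 s × 4 bytes/sample × 4 ch = 673,536,000 bytes.
673,536,000 / 1,000,000,000 = 0.7 GB.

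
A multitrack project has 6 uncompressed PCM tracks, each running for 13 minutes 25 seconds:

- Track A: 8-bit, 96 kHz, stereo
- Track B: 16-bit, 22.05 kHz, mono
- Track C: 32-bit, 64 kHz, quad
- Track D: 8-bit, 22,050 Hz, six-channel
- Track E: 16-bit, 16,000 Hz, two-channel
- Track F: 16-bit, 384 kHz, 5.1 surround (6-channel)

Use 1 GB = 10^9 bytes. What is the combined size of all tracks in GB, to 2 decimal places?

4.88 GB

13 minutes 25 seconds = 805 s.
Track A: 96,000 × 805 × 1 × 2 = 154,560,000 bytes.
Track B: 22,050 × 805 × 2 × 1 = 35,500,500 bytes.
Track C: 64,000 × 805 × 4 × 4 = 824,320,000 bytes.
Track D: 22,050 × 805 × 1 × 6 = 106,501,500 bytes.
Track E: 16,000 × 805 × 2 × 2 = 51,520,000 bytes.
Track F: 384,000 × 805 × 2 × 6 = 3,709,440,000 bytes.
Total = 4,881,842,000 bytes = 4.88 GB.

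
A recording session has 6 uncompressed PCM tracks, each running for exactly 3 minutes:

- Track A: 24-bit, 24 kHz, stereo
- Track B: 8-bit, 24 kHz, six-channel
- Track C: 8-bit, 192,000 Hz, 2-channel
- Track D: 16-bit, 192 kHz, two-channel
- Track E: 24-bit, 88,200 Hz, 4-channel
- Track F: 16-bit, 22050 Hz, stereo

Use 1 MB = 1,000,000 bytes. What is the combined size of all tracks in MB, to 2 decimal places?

465.59 MB

exactly 3 minutes = 180 s.
Track A: 24,000 × 180 × 3 × 2 = 25,920,000 bytes.
Track B: 24,000 × 180 × 1 × 6 = 25,920,000 bytes.
Track C: 192,000 × 180 × 1 × 2 = 69,120,000 bytes.
Track D: 192,000 × 180 × 2 × 2 = 138,240,000 bytes.
Track E: 88,200 × 180 × 3 × 4 = 190,512,000 bytes.
Track F: 22,050 × 180 × 2 × 2 = 15,876,000 bytes.
Total = 465,588,000 bytes = 465.59 MB.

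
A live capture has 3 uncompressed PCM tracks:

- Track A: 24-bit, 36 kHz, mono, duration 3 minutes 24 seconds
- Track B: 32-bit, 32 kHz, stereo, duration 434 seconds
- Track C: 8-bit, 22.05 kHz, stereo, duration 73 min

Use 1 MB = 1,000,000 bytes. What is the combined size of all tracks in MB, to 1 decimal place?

326.3 MB

Track A: 3 minutes 24 seconds = 204 s; 36,000 × 204 × 3 × 1 = 22,032,000 bytes.
Track B: 32,000 × 434 × 4 × 2 = 111,104,000 bytes.
Track C: 73 min = 4,380 s; 22,050 × 4,380 × 1 × 2 = 193,158,000 bytes.
Total = 326,294,000 bytes = 326.3 MB.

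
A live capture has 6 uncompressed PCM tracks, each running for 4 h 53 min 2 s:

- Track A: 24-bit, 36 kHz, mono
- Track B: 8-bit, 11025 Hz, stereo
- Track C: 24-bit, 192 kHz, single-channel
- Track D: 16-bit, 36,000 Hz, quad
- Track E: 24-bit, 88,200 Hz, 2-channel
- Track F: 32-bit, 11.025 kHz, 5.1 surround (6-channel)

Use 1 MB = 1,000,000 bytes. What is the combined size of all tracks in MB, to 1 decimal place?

31434.0 MB

4 h 53 min 2 s = 17,582 s.
Track A: 36,000 × 17,582 × 3 × 1 = 1,898,856,000 bytes.
Track B: 11,025 × 17,582 × 1 × 2 = 387,683,100 bytes.
Track C: 192,000 × 17,582 × 3 × 1 = 10,127,232,000 bytes.
Track D: 36,000 × 17,582 × 2 × 4 = 5,063,616,000 bytes.
Track E: 88,200 × 17,582 × 3 × 2 = 9,304,394,400 bytes.
Track F: 11,025 × 17,582 × 4 × 6 = 4,652,197,200 bytes.
Total = 31,433,978,700 bytes = 31434.0 MB.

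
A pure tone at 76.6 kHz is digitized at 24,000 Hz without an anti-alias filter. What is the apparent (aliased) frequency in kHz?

4.6 kHz

Nyquist = 24,000/2 = 12,000 Hz; 76,600 Hz exceeds it.
Alias = |76,600 − 3×24,000| = |76,600 − 72,000| = 4,600 Hz = 4.6 kHz.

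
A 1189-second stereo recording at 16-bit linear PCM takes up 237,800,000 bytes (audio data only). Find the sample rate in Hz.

Bytes = sample_rate × seconds × bytes_per_sample × channels.
sample_rate = 237,800,000 / (1,189 × 2 × 2) = 237,800,000 / 4,756 = 50,000 Hz.

50,000 Hz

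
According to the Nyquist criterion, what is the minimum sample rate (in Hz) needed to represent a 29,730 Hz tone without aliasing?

Minimum sample rate = 2 × 29,730 Hz = 59,460 Hz.

59,460 Hz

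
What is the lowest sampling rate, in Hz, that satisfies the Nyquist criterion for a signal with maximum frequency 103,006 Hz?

206,012 Hz

Minimum sample rate = 2 × 103,006 Hz = 206,012 Hz.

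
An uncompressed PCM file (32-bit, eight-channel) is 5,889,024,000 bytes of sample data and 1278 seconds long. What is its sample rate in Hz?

144,000 Hz

Bytes = sample_rate × seconds × bytes_per_sample × channels.
sample_rate = 5,889,024,000 / (1,278 × 4 × 8) = 5,889,024,000 / 40,896 = 144,000 Hz.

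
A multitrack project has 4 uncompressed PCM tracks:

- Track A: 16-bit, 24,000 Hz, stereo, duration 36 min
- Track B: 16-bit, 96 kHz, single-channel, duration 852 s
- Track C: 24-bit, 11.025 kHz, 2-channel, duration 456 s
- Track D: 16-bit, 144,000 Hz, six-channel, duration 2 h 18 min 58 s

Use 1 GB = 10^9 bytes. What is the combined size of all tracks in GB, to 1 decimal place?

Track A: 36 min = 2,160 s; 24,000 × 2,160 × 2 × 2 = 207,360,000 bytes.
Track B: 96,000 × 852 × 2 × 1 = 163,584,000 bytes.
Track C: 11,025 × 456 × 3 × 2 = 30,164,400 bytes.
Track D: 2 h 18 min 58 s = 8,338 s; 144,000 × 8,338 × 2 × 6 = 14,408,064,000 bytes.
Total = 14,809,172,400 bytes = 14.8 GB.

14.8 GB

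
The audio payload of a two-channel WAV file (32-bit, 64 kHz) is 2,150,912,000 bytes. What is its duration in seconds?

4,201 seconds

Byte rate = 64,000 × 4 × 2 = 512,000 bytes/s.
Duration = 2,150,912,000 / 512,000 = 4,201 s.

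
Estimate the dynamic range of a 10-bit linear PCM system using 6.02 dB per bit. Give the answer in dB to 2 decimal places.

10 × 6.02 = 60.20 dB.

60.20 dB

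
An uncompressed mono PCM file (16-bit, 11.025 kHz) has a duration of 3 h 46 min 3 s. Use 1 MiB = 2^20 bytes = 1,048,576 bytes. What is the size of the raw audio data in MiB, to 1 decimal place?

285.2 MiB

Duration = 3 h 46 min 3 s = 13,563 s.
Bytes = 11,025 samples/s × 13,563 s × 2 bytes/sample × 1 ch = 299,064,150 bytes.
299,064,150 / 1,048,576 = 285.2 MiB.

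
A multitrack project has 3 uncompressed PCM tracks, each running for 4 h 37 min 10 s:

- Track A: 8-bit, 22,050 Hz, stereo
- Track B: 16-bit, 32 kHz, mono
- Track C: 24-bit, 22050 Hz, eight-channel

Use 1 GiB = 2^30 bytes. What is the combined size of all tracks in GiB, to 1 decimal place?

4 h 37 min 10 s = 16,630 s.
Track A: 22,050 × 16,630 × 1 × 2 = 733,383,000 bytes.
Track B: 32,000 × 16,630 × 2 × 1 = 1,064,320,000 bytes.
Track C: 22,050 × 16,630 × 3 × 8 = 8,800,596,000 bytes.
Total = 10,598,299,000 bytes = 9.9 GiB.

9.9 GiB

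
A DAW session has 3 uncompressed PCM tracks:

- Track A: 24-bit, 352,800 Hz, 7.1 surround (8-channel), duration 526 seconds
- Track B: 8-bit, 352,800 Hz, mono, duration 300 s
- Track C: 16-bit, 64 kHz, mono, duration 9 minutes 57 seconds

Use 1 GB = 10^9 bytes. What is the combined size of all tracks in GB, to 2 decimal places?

4.64 GB

Track A: 352,800 × 526 × 3 × 8 = 4,453,747,200 bytes.
Track B: 352,800 × 300 × 1 × 1 = 105,840,000 bytes.
Track C: 9 minutes 57 seconds = 597 s; 64,000 × 597 × 2 × 1 = 76,416,000 bytes.
Total = 4,636,003,200 bytes = 4.64 GB.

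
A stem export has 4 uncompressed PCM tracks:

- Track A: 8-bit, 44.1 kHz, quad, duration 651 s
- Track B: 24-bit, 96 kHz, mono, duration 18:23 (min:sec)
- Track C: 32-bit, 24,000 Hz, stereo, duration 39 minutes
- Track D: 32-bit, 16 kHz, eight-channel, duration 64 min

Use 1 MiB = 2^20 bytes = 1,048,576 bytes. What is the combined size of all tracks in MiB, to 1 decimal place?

Track A: 44,100 × 651 × 1 × 4 = 114,836,400 bytes.
Track B: 18:23 (min:sec) = 1,103 s; 96,000 × 1,103 × 3 × 1 = 317,664,000 bytes.
Track C: 39 minutes = 2,340 s; 24,000 × 2,340 × 4 × 2 = 449,280,000 bytes.
Track D: 64 min = 3,840 s; 16,000 × 3,840 × 4 × 8 = 1,966,080,000 bytes.
Total = 2,847,860,400 bytes = 2715.9 MiB.

2715.9 MiB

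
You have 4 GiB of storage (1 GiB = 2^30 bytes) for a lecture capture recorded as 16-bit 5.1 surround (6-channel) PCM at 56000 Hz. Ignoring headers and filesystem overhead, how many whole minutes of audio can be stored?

106 minutes

Uncompressed byte rate = 56,000 × 2 × 6 = 672,000 bytes/s.
Capacity = 4 × 1,073,741,824 = 4,294,967,296 bytes.
4,294,967,296 / 672,000 ≈ 6391.32 s → 106 minutes.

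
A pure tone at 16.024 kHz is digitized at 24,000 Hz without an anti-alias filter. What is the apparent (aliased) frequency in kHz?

Nyquist = 24,000/2 = 12,000 Hz; 16,024 Hz exceeds it.
Alias = |16,024 − 1×24,000| = |16,024 − 24,000| = 7,976 Hz = 7.976 kHz.

7.976 kHz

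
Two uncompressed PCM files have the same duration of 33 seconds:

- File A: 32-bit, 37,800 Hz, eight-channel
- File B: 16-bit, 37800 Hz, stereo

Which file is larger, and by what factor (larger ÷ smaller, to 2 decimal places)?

File A: 37,800 × 4 × 8 = 1,209,600 bytes/s.
File B: 37,800 × 2 × 2 = 151,200 bytes/s.
File A is larger; ratio = 39,916,800 / 4,989,600 = 8.00.

File A, by a factor of 8.00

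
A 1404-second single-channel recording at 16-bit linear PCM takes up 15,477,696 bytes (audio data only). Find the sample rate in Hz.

5,512 Hz

Bytes = sample_rate × seconds × bytes_per_sample × channels.
sample_rate = 15,477,696 / (1,404 × 2 × 1) = 15,477,696 / 2,808 = 5,512 Hz.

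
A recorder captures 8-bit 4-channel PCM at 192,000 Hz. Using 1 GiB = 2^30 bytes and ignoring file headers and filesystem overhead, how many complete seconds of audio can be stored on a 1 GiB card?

Uncompressed byte rate = 192,000 × 1 × 4 = 768,000 bytes/s.
Capacity = 1 × 1,073,741,824 = 1,073,741,824 bytes.
1,073,741,824 / 768,000 ≈ 1398.1 s → 1,398 seconds.

1,398 seconds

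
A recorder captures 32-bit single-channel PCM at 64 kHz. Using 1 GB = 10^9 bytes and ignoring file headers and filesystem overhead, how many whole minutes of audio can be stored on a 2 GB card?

130 minutes

Uncompressed byte rate = 64,000 × 4 × 1 = 256,000 bytes/s.
Capacity = 2 × 1,000,000,000 = 2,000,000,000 bytes.
2,000,000,000 / 256,000 ≈ 7812.5 s → 130 minutes.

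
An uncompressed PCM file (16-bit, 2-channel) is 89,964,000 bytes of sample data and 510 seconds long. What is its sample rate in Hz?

44,100 Hz

Bytes = sample_rate × seconds × bytes_per_sample × channels.
sample_rate = 89,964,000 / (510 × 2 × 2) = 89,964,000 / 2,040 = 44,100 Hz.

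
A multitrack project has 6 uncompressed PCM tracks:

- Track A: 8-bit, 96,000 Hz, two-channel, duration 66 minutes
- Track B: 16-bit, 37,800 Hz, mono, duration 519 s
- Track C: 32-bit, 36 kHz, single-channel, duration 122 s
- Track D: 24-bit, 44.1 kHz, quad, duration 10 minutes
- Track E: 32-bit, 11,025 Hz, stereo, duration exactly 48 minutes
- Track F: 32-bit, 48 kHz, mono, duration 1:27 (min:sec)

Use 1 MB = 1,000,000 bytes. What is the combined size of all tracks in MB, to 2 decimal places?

Track A: 66 minutes = 3,960 s; 96,000 × 3,960 × 1 × 2 = 760,320,000 bytes.
Track B: 37,800 × 519 × 2 × 1 = 39,236,400 bytes.
Track C: 36,000 × 122 × 4 × 1 = 17,568,000 bytes.
Track D: 10 minutes = 600 s; 44,100 × 600 × 3 × 4 = 317,520,000 bytes.
Track E: exactly 48 minutes = 2,880 s; 11,025 × 2,880 × 4 × 2 = 254,016,000 bytes.
Track F: 1:27 (min:sec) = 87 s; 48,000 × 87 × 4 × 1 = 16,704,000 bytes.
Total = 1,405,364,400 bytes = 1405.36 MB.

1405.36 MB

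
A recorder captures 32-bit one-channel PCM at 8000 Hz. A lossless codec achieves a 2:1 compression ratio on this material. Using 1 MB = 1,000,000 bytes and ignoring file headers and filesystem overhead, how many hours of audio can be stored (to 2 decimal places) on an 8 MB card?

0.14 hours

Uncompressed byte rate = 8,000 × 4 × 1 = 32,000 bytes/s.
After 2:1 compression, effective rate ≈ 16000 bytes/s.
Capacity = 8 × 1,000,000 = 8,000,000 bytes.
8,000,000 / effective rate ≈ 500 s → 0.14 hours.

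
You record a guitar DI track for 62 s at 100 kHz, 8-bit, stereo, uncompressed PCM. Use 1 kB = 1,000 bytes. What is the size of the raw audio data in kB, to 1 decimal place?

12400.0 kB

Bytes = 100,000 samples/s × 62 s × 1 bytes/sample × 2 ch = 12,400,000 bytes.
12,400,000 / 1,000 = 12400.0 kB.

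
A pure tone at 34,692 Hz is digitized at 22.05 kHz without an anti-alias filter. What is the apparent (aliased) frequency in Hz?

9,408 Hz

Nyquist = 22,050/2 = 11,025 Hz; 34,692 Hz exceeds it.
Alias = |34,692 − 2×22,050| = |34,692 − 44,100| = 9,408 Hz.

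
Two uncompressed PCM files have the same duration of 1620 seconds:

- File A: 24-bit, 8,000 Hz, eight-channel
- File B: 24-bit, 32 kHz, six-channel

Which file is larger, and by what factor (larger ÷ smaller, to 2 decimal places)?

File A: 8,000 × 3 × 8 = 192,000 bytes/s.
File B: 32,000 × 3 × 6 = 576,000 bytes/s.
File B is larger; ratio = 933,120,000 / 311,040,000 = 3.00.

File B, by a factor of 3.00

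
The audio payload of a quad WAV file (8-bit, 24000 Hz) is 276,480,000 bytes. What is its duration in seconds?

2,880 seconds

Byte rate = 24,000 × 1 × 4 = 96,000 bytes/s.
Duration = 276,480,000 / 96,000 = 2,880 s.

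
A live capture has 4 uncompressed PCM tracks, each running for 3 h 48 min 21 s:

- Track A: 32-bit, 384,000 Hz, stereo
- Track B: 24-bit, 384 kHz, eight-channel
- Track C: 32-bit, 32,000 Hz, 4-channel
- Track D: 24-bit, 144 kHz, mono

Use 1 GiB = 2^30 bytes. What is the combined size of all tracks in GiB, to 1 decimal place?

168.8 GiB

3 h 48 min 21 s = 13,701 s.
Track A: 384,000 × 13,701 × 4 × 2 = 42,089,472,000 bytes.
Track B: 384,000 × 13,701 × 3 × 8 = 126,268,416,000 bytes.
Track C: 32,000 × 13,701 × 4 × 4 = 7,014,912,000 bytes.
Track D: 144,000 × 13,701 × 3 × 1 = 5,918,832,000 bytes.
Total = 181,291,632,000 bytes = 168.8 GiB.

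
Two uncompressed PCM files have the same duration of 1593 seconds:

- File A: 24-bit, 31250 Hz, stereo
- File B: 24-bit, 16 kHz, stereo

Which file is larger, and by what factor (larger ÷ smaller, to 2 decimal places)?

File A, by a factor of 1.95

File A: 31,250 × 3 × 2 = 187,500 bytes/s.
File B: 16,000 × 3 × 2 = 96,000 bytes/s.
File A is larger; ratio = 298,687,500 / 152,928,000 = 1.95.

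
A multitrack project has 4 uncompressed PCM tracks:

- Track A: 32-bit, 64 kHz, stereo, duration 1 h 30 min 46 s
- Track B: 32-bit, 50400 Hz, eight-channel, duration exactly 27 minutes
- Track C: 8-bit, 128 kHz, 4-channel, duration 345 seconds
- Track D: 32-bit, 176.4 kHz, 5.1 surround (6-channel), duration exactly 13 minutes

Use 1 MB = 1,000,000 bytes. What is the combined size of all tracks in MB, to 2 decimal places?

Track A: 1 h 30 min 46 s = 5,446 s; 64,000 × 5,446 × 4 × 2 = 2,788,352,000 bytes.
Track B: exactly 27 minutes = 1,620 s; 50,400 × 1,620 × 4 × 8 = 2,612,736,000 bytes.
Track C: 128,000 × 345 × 1 × 4 = 176,640,000 bytes.
Track D: exactly 13 minutes = 780 s; 176,400 × 780 × 4 × 6 = 3,302,208,000 bytes.
Total = 8,879,936,000 bytes = 8879.94 MB.

8879.94 MB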